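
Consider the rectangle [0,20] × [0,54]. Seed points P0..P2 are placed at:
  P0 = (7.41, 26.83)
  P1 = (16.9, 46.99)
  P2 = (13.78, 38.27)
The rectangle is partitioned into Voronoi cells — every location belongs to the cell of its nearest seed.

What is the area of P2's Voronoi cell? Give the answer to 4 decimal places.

Area of P2's cell: 233.1867

1. box [0,20]×[0,54]: [(0, 0) (20, 0) (20, 54) (0, 54)]
2. ⊥bis P2·P0 via (10.595,32.55): [(0, 38.4495) (20, 27.3131) (20, 54) (0, 54)]  |A|=422.3739
3. ⊥bis P2·P1 via (15.34,42.63): [(0, 48.1186) (0, 38.4495) (20, 27.3131) (20, 40.9627)]  |A|=233.1867
4. canonical 4-gon: [(0, 48.1186) (0, 38.4495) (20, 27.3131) (20, 40.9627)]
5. shoelace: 233.1867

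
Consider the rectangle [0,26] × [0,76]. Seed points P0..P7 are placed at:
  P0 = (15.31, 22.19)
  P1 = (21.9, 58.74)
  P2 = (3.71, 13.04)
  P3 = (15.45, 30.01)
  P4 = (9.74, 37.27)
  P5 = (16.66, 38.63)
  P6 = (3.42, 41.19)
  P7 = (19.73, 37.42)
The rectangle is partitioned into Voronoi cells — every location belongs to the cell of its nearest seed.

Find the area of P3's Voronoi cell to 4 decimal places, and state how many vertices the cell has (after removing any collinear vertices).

Area of P3's cell: 120.2552 (5 vertices)

1. box [0,26]×[0,76]: [(0, 0) (26, 0) (26, 76) (0, 76)]
2. ⊥bis P3·P0 via (15.38,26.1): [(0, 26.3753) (26, 25.9099) (26, 76) (0, 76)]  |A|=1296.2922
3. ⊥bis P3·P1 via (18.675,44.375): [(0, 48.5676) (0, 26.3753) (26, 25.9099) (26, 42.7305)]  |A|=507.1677
4. ⊥bis P3·P2 via (9.58,21.525): [(0, 48.5676) (0, 28.1525) (2.6371, 26.3281) (26, 25.9099) (26, 42.7305)]  |A|=504.8244
5. ⊥bis P3·P4 via (12.595,33.64): [(24.5633, 43.0531) (3.2836, 26.3166) (26, 25.9099) (26, 42.7305)]  |A|=206.5071
6. ⊥bis P3·P5 via (16.055,34.32): [(13.8527, 34.6291) (3.2836, 26.3166) (26, 25.9099) (26, 32.924)]  |A|=139.1668
7. ⊥bis P3·P6 via (9.435,35.6): [(13.8527, 34.6291) (3.2836, 26.3166) (26, 25.9099) (26, 32.924)]  |A|=139.1668
8. ⊥bis P3·P7 via (17.59,33.715): [(16.6991, 34.2296) (13.8527, 34.6291) (3.2836, 26.3166) (26, 25.9099) (26, 28.8574)]  |A|=120.2552
9. canonical 5-gon: [(16.6991, 34.2296) (13.8527, 34.6291) (3.2836, 26.3166) (26, 25.9099) (26, 28.8574)]
10. shoelace: 120.2552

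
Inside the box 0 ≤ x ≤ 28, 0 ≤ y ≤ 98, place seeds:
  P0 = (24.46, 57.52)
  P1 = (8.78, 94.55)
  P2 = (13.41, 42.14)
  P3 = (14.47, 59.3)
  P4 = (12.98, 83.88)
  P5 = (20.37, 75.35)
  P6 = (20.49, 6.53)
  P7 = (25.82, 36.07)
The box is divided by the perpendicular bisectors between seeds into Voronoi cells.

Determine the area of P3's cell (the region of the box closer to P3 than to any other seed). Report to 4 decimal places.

1. box [0,28]×[0,98]: [(0, 0) (28, 0) (28, 98) (0, 98)]
2. ⊥bis P3·P0 via (19.465,58.41): [(0, 0) (9.0576, 0) (26.5191, 98) (0, 98)]  |A|=1743.2576
3. ⊥bis P3·P1 via (11.625,76.925): [(0, 75.0485) (0, 0) (9.0576, 0) (23.0938, 78.7763)]  |A|=1223.3412
4. ⊥bis P3·P2 via (13.94,50.72): [(0, 75.0485) (0, 51.5811) (18.0496, 50.4661) (23.0938, 78.7763)]  |A|=529.2813
5. ⊥bis P3·P4 via (13.725,71.59): [(0, 70.758) (0, 51.5811) (18.0496, 50.4661) (21.9017, 72.0857)]  |A|=407.2626
6. ⊥bis P3·P5 via (17.42,67.325): [(6.9371, 71.1785) (0, 70.758) (0, 51.5811) (18.0496, 50.4661) (20.8301, 66.0714)]  |A|=362.7484
7. ⊥bis P3·P6 via (17.48,32.915): [(6.9371, 71.1785) (0, 70.758) (0, 51.5811) (18.0496, 50.4661) (20.8301, 66.0714)]  |A|=362.7484
8. ⊥bis P3·P7 via (20.145,47.685): [(6.9371, 71.1785) (0, 70.758) (0, 51.5811) (18.0496, 50.4661) (20.8301, 66.0714)]  |A|=362.7484
9. canonical 5-gon: [(6.9371, 71.1785) (0, 70.758) (0, 51.5811) (18.0496, 50.4661) (20.8301, 66.0714)]
10. shoelace: 362.7484

Area of P3's cell: 362.7484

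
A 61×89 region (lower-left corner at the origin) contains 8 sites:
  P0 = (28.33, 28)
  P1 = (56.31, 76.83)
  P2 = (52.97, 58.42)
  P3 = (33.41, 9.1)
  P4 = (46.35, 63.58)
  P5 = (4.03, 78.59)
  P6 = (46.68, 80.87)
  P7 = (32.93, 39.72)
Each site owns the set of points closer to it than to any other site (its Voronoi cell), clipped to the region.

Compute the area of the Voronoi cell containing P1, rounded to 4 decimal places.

Area of P1's cell: 193.4773

1. box [0,61]×[0,89]: [(0, 0) (61, 0) (61, 89) (0, 89)]
2. ⊥bis P1·P0 via (42.32,52.415): [(0, 76.6647) (61, 41.7112) (61, 89) (0, 89)]  |A|=1818.5345
3. ⊥bis P1·P2 via (54.64,67.625): [(0, 77.538) (61, 66.4711) (61, 89) (0, 89)]  |A|=1036.7222
4. ⊥bis P1·P3 via (44.86,42.965): [(0, 77.538) (61, 66.4711) (61, 89) (0, 89)]  |A|=1036.7222
5. ⊥bis P1·P4 via (51.33,70.205): [(54.8011, 67.5958) (61, 66.4711) (61, 89) (26.3266, 89)]  |A|=440.9055
6. ⊥bis P1·P5 via (30.17,77.71): [(30.4458, 85.9036) (54.8011, 67.5958) (61, 66.4711) (61, 89) (30.5501, 89)]  |A|=434.3667
7. ⊥bis P1·P6 via (51.495,78.85): [(48.6982, 72.1833) (54.8011, 67.5958) (61, 66.4711) (61, 89) (55.7532, 89)]  |A|=193.4773
8. ⊥bis P1·P7 via (44.62,58.275): [(48.6982, 72.1833) (54.8011, 67.5958) (61, 66.4711) (61, 89) (55.7532, 89)]  |A|=193.4773
9. canonical 5-gon: [(48.6982, 72.1833) (54.8011, 67.5958) (61, 66.4711) (61, 89) (55.7532, 89)]
10. shoelace: 193.4773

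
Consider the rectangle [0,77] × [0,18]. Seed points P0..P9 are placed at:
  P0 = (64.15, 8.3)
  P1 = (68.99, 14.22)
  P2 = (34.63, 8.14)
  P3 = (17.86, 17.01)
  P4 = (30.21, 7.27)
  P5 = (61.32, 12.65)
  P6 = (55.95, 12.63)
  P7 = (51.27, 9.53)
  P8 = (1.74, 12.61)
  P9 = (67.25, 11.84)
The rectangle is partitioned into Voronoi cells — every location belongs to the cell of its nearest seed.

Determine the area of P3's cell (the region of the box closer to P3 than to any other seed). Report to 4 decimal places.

Area of P3's cell: 183.1093

1. box [0,77]×[0,18]: [(0, 0) (77, 0) (77, 18) (0, 18)]
2. ⊥bis P3·P0 via (41.005,12.655): [(0, 0) (38.6238, 0) (42.0107, 18) (0, 18)]  |A|=725.7108
3. ⊥bis P3·P1 via (43.425,15.615): [(0, 0) (38.6238, 0) (42.0107, 18) (0, 18)]  |A|=725.7108
4. ⊥bis P3·P2 via (26.245,12.575): [(0, 0) (19.5938, 0) (29.1144, 18) (0, 18)]  |A|=438.374
5. ⊥bis P3·P4 via (24.035,12.14): [(0, 0) (14.4606, 0) (28.6566, 18) (0, 18)]  |A|=388.0547
6. ⊥bis P3·P5 via (39.59,14.83): [(0, 0) (14.4606, 0) (28.6566, 18) (0, 18)]  |A|=388.0547
7. ⊥bis P3·P6 via (36.905,14.82): [(0, 0) (14.4606, 0) (28.6566, 18) (0, 18)]  |A|=388.0547
8. ⊥bis P3·P7 via (34.565,13.27): [(0, 0) (14.4606, 0) (28.6566, 18) (0, 18)]  |A|=388.0547
9. ⊥bis P3·P8 via (9.8,14.81): [(13.8424, 0) (14.4606, 0) (28.6566, 18) (8.9293, 18)]  |A|=183.1093
10. ⊥bis P3·P9 via (42.555,14.425): [(13.8424, 0) (14.4606, 0) (28.6566, 18) (8.9293, 18)]  |A|=183.1093
11. canonical 4-gon: [(13.8424, 0) (14.4606, 0) (28.6566, 18) (8.9293, 18)]
12. shoelace: 183.1093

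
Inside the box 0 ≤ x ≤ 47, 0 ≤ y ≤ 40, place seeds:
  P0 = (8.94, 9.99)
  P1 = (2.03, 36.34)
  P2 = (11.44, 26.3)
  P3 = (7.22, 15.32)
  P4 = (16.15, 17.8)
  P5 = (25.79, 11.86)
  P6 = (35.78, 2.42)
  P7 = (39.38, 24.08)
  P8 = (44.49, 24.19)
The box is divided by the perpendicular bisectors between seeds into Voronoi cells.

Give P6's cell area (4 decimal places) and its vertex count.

Area of P6's cell: 211.2872 (5 vertices)

1. box [0,47]×[0,40]: [(0, 0) (47, 0) (47, 40) (0, 40)]
2. ⊥bis P6·P0 via (22.36,6.205): [(20.6099, 0) (47, 0) (47, 40) (31.8916, 40)]  |A|=829.9694
3. ⊥bis P6·P1 via (18.905,19.38): [(28.8733, 29.2983) (20.6099, 0) (47, 0) (47, 40) (39.6289, 40)]  |A|=788.5685
4. ⊥bis P6·P2 via (23.61,14.36): [(25.0837, 15.8621) (20.6099, 0) (47, 0) (47, 38.2006)]  |A|=627.9083
5. ⊥bis P6·P3 via (21.5,8.87): [(25.0837, 15.8621) (20.6099, 0) (47, 0) (47, 38.2006)]  |A|=627.9083
6. ⊥bis P6·P4 via (25.965,10.11): [(22.0532, 5.1173) (20.6099, 0) (47, 0) (47, 36.9577)]  |A|=528.5099
7. ⊥bis P6·P5 via (30.785,7.14): [(24.0381, 0) (47, 0) (47, 24.2997)]  |A|=278.9841
8. ⊥bis P6·P7 via (37.58,13.25): [(36.6973, 13.3967) (24.0381, 0) (47, 0) (47, 11.6843)]  |A|=213.9975
9. ⊥bis P6·P8 via (40.135,13.305): [(42.1858, 12.4845) (36.6973, 13.3967) (24.0381, 0) (47, 0) (47, 10.5584)]  |A|=211.2872
10. canonical 5-gon: [(42.1858, 12.4845) (36.6973, 13.3967) (24.0381, 0) (47, 0) (47, 10.5584)]
11. shoelace: 211.2872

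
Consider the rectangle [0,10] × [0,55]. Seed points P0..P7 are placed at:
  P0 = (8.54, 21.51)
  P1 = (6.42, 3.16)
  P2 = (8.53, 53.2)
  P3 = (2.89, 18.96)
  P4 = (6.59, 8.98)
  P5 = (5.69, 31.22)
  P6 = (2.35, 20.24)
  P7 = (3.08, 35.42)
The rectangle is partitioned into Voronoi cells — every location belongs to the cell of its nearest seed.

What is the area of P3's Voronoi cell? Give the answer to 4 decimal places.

1. box [0,10]×[0,55]: [(0, 0) (10, 0) (10, 55) (0, 55)]
2. ⊥bis P3·P0 via (5.715,20.235): [(0, 32.8976) (0, 0) (10, 0) (10, 10.7408)]  |A|=218.1922
3. ⊥bis P3·P1 via (4.655,11.06): [(9.3795, 12.1155) (0, 32.8976) (0, 10.02)]  |A|=107.2909
4. ⊥bis P3·P2 via (5.71,36.08): [(9.3795, 12.1155) (0, 32.8976) (0, 10.02)]  |A|=107.2909
5. ⊥bis P3·P4 via (4.74,13.97): [(7.9975, 15.1777) (0, 32.8976) (0, 12.2127)]  |A|=82.714
6. ⊥bis P3·P5 via (4.29,25.09): [(7.9975, 15.1777) (3.4358, 25.2851) (0, 26.0698) (0, 12.2127)]  |A|=70.9846
7. ⊥bis P3·P6 via (2.62,19.6): [(7.9975, 15.1777) (5.4607, 20.7984) (0, 18.4947) (0, 12.2127)]  |A|=43.3888
8. ⊥bis P3·P7 via (2.985,27.19): [(7.9975, 15.1777) (5.4607, 20.7984) (0, 18.4947) (0, 12.2127)]  |A|=43.3888
9. canonical 4-gon: [(7.9975, 15.1777) (5.4607, 20.7984) (0, 18.4947) (0, 12.2127)]
10. shoelace: 43.3888

Area of P3's cell: 43.3888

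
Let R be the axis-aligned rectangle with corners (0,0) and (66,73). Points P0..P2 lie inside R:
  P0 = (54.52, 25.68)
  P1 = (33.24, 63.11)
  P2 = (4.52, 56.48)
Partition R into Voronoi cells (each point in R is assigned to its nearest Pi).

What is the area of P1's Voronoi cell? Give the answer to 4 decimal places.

Area of P1's cell: 1317.0933

1. box [0,66]×[0,73]: [(0, 0) (66, 0) (66, 73) (0, 73)]
2. ⊥bis P1·P0 via (43.88,44.395): [(0, 19.448) (66, 56.9708) (66, 73) (0, 73)]  |A|=2296.1785
3. ⊥bis P1·P2 via (18.88,59.795): [(24.9231, 33.6175) (66, 56.9708) (66, 73) (15.8316, 73)]  |A|=1317.0933
4. canonical 4-gon: [(24.9231, 33.6175) (66, 56.9708) (66, 73) (15.8316, 73)]
5. shoelace: 1317.0933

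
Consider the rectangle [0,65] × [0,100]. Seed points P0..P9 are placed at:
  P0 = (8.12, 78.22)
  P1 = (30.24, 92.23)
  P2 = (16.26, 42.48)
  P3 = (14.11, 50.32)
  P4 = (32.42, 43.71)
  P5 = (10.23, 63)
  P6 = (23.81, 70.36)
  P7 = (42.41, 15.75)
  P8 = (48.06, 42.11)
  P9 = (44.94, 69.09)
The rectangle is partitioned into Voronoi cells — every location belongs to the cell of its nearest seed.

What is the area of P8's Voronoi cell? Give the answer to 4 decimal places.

Area of P8's cell: 717.9947

1. box [0,65]×[0,100]: [(0, 0) (65, 0) (65, 100) (0, 100)]
2. ⊥bis P8·P0 via (28.09,60.165): [(0, 29.0956) (0, 0) (65, 0) (65, 100) (64.1051, 100)]  |A|=4227.3356
3. ⊥bis P8·P1 via (39.15,67.17): [(32.184, 64.6933) (0, 29.0956) (0, 0) (65, 0) (65, 76.3609)]  |A|=3823.6669
4. ⊥bis P8·P2 via (32.16,42.295): [(32.4216, 64.7777) (31.6679, 0) (65, 0) (65, 76.3609)]  |A|=2323.4474
5. ⊥bis P8·P3 via (31.085,46.215): [(35.8705, 66.004) (32.2623, 51.0832) (31.6679, 0) (65, 0) (65, 76.3609)]  |A|=2299.9295
6. ⊥bis P8·P4 via (40.24,42.91): [(42.8567, 68.4879) (35.8502, 0) (65, 0) (65, 76.3609)]  |A|=1843.6455
7. ⊥bis P8·P5 via (29.145,52.555): [(42.8567, 68.4879) (35.8502, 0) (65, 0) (65, 76.3609)]  |A|=1843.6455
8. ⊥bis P8·P6 via (35.935,56.235): [(55.4074, 72.9503) (42.1489, 61.569) (35.8502, 0) (65, 0) (65, 76.3609)]  |A|=1801.8061
9. ⊥bis P8·P7 via (45.235,28.93): [(55.4074, 72.9503) (42.1489, 61.569) (38.9477, 30.2776) (65, 24.6936) (65, 76.3609)]  |A|=1038.8509
10. ⊥bis P8·P9 via (46.5,55.6): [(41.4788, 55.0193) (38.9477, 30.2776) (65, 24.6936) (65, 57.7394)]  |A|=717.9947
11. canonical 4-gon: [(41.4788, 55.0193) (38.9477, 30.2776) (65, 24.6936) (65, 57.7394)]
12. shoelace: 717.9947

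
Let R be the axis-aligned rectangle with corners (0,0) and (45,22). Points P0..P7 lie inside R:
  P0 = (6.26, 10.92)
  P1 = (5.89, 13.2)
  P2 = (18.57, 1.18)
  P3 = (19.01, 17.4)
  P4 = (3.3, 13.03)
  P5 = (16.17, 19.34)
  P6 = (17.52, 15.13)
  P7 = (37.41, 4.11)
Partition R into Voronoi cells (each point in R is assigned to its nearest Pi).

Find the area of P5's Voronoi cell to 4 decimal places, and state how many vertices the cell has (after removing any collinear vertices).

1. box [0,45]×[0,22]: [(0, 0) (45, 0) (45, 22) (0, 22)]
2. ⊥bis P5·P0 via (11.215,15.13): [(24.0702, 0) (45, 0) (45, 22) (5.3779, 22)]  |A|=666.0711
3. ⊥bis P5·P1 via (11.03,16.27): [(12.8845, 13.1651) (24.0702, 0) (45, 0) (45, 22) (7.6076, 22)]  |A|=656.2215
4. ⊥bis P5·P2 via (17.37,10.26): [(12.8845, 13.1651) (15.5564, 10.0203) (45, 13.9115) (45, 22) (7.6076, 22)]  |A|=346.5569
5. ⊥bis P5·P3 via (17.59,18.37): [(12.8845, 13.1651) (13.522, 12.4148) (20.0696, 22) (7.6076, 22)]  |A|=60.5622
6. ⊥bis P5·P4 via (9.735,16.185): [(12.8845, 13.1651) (13.522, 12.4148) (20.0696, 22) (7.6076, 22)]  |A|=60.5622
7. ⊥bis P5·P6 via (16.845,17.235): [(11.481, 15.5149) (16.8062, 17.2226) (20.0696, 22) (7.6076, 22)]  |A|=50.3426
8. ⊥bis P5·P7 via (26.79,11.725): [(11.481, 15.5149) (16.8062, 17.2226) (20.0696, 22) (7.6076, 22)]  |A|=50.3426
9. canonical 4-gon: [(11.481, 15.5149) (16.8062, 17.2226) (20.0696, 22) (7.6076, 22)]
10. shoelace: 50.3426

Area of P5's cell: 50.3426 (4 vertices)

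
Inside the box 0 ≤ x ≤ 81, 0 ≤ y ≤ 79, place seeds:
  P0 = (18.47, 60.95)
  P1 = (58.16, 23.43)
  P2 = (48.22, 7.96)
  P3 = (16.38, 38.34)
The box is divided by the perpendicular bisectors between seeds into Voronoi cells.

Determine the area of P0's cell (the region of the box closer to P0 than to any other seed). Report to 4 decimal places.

1. box [0,81]×[0,79]: [(0, 0) (81, 0) (81, 79) (0, 79)]
2. ⊥bis P0·P1 via (38.315,42.19): [(0, 1.659) (73.1125, 79) (0, 79)]  |A|=2827.2946
3. ⊥bis P0·P2 via (33.345,34.455): [(0, 15.7342) (28.354, 31.6529) (73.1125, 79) (0, 79)]  |A|=2627.7501
4. ⊥bis P0·P3 via (17.425,49.645): [(0, 51.2557) (43.1173, 47.2701) (73.1125, 79) (0, 79)]  |A|=1758.0561
5. canonical 4-gon: [(0, 51.2557) (43.1173, 47.2701) (73.1125, 79) (0, 79)]
6. shoelace: 1758.0561

Area of P0's cell: 1758.0561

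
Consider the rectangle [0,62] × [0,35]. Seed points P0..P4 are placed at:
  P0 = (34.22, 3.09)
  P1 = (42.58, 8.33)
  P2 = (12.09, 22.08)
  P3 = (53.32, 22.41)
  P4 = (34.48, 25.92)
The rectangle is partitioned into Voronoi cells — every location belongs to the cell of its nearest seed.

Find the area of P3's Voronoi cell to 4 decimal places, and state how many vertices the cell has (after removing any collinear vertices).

1. box [0,62]×[0,35]: [(0, 0) (62, 0) (62, 35) (0, 35)]
2. ⊥bis P3·P0 via (43.77,12.75): [(56.6669, 0) (62, 0) (62, 35) (21.2637, 35)]  |A|=806.2149
3. ⊥bis P3·P1 via (47.95,15.37): [(62, 4.6529) (62, 35) (22.2153, 35)]  |A|=603.6751
4. ⊥bis P3·P2 via (32.705,22.245): [(32.6667, 27.0278) (62, 4.6529) (62, 35) (32.6029, 35)]  |A|=562.2693
5. ⊥bis P3·P4 via (43.9,24.165): [(42.9693, 19.1692) (62, 4.6529) (62, 35) (45.9186, 35)]  |A|=416.0543
6. canonical 4-gon: [(42.9693, 19.1692) (62, 4.6529) (62, 35) (45.9186, 35)]
7. shoelace: 416.0543

Area of P3's cell: 416.0543 (4 vertices)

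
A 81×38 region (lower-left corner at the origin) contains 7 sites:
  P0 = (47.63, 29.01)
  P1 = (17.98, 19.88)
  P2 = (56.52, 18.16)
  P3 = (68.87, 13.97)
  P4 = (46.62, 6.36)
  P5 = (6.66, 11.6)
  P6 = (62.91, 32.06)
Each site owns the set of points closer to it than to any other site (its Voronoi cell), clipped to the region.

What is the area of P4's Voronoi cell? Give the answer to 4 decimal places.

1. box [0,81]×[0,38]: [(0, 0) (81, 0) (81, 38) (0, 38)]
2. ⊥bis P4·P0 via (47.125,17.685): [(0, 19.7864) (0, 0) (81, 0) (81, 16.1745)]  |A|=1456.414
3. ⊥bis P4·P1 via (32.3,13.12): [(34.7162, 18.2383) (26.1065, 0) (81, 0) (81, 16.1745)]  |A|=874.8908
4. ⊥bis P4·P2 via (51.57,12.26): [(44.9904, 17.7802) (34.7162, 18.2383) (26.1065, 0) (66.1829, 0)]  |A|=451.9476
5. ⊥bis P4·P3 via (57.745,10.165): [(59.2251, 5.8375) (44.9904, 17.7802) (34.7162, 18.2383) (26.1065, 0) (61.2217, 0)]  |A|=437.4669
6. ⊥bis P4·P5 via (26.64,8.98): [(59.2251, 5.8375) (44.9904, 17.7802) (34.7162, 18.2383) (26.1065, 0) (61.2217, 0)]  |A|=437.4669
7. ⊥bis P4·P6 via (54.765,19.21): [(59.2251, 5.8375) (44.9904, 17.7802) (34.7162, 18.2383) (26.1065, 0) (61.2217, 0)]  |A|=437.4669
8. canonical 5-gon: [(59.2251, 5.8375) (44.9904, 17.7802) (34.7162, 18.2383) (26.1065, 0) (61.2217, 0)]
9. shoelace: 437.4669

Area of P4's cell: 437.4669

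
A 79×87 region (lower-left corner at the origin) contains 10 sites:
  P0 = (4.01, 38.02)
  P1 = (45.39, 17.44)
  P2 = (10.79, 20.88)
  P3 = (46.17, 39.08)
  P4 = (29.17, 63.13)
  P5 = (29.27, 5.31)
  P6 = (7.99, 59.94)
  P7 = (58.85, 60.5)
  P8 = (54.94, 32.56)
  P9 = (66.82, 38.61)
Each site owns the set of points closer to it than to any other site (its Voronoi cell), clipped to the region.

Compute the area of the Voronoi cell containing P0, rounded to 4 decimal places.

Area of P0's cell: 401.7468

1. box [0,79]×[0,87]: [(0, 0) (79, 0) (79, 87) (0, 87)]
2. ⊥bis P0·P1 via (24.7,27.73): [(0, 0) (10.9087, 0) (54.1774, 87) (0, 87)]  |A|=2831.2479
3. ⊥bis P0·P2 via (7.4,29.45): [(0, 26.5228) (30.0019, 38.3906) (54.1774, 87) (0, 87)]  |A|=2223.9841
4. ⊥bis P0·P3 via (25.09,38.55): [(0, 26.5228) (25.1423, 36.4683) (23.8719, 87) (0, 87)]  |A|=1363.4121
5. ⊥bis P0·P4 via (16.59,50.575): [(0, 67.198) (0, 26.5228) (25.1423, 36.4683) (24.9995, 42.1487)]  |A|=580.5509
6. ⊥bis P0·P5 via (16.64,21.665): [(0, 67.198) (0, 26.5228) (25.1423, 36.4683) (24.9995, 42.1487)]  |A|=580.5509
7. ⊥bis P0·P6 via (6,48.98): [(20.8778, 46.2786) (0, 50.0694) (0, 26.5228) (25.1423, 36.4683) (24.9995, 42.1487)]  |A|=401.7468
8. ⊥bis P0·P7 via (31.43,49.26): [(20.8778, 46.2786) (0, 50.0694) (0, 26.5228) (25.1423, 36.4683) (24.9995, 42.1487)]  |A|=401.7468
9. ⊥bis P0·P8 via (29.475,35.29): [(20.8778, 46.2786) (0, 50.0694) (0, 26.5228) (25.1423, 36.4683) (24.9995, 42.1487)]  |A|=401.7468
10. ⊥bis P0·P9 via (35.415,38.315): [(20.8778, 46.2786) (0, 50.0694) (0, 26.5228) (25.1423, 36.4683) (24.9995, 42.1487)]  |A|=401.7468
11. canonical 5-gon: [(20.8778, 46.2786) (0, 50.0694) (0, 26.5228) (25.1423, 36.4683) (24.9995, 42.1487)]
12. shoelace: 401.7468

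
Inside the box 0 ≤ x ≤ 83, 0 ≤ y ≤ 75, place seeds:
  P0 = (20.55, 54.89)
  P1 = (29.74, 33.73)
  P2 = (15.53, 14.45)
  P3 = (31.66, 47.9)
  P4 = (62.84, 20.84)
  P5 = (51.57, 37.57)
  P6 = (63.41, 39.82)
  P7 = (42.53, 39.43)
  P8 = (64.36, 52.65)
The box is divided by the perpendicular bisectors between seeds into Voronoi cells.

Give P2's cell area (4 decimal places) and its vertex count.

1. box [0,83]×[0,75]: [(0, 0) (83, 0) (83, 75) (0, 75)]
2. ⊥bis P2·P0 via (18.04,34.67): [(0, 36.9094) (0, 0) (83, 0) (83, 26.6062)]  |A|=2635.8977
3. ⊥bis P2·P1 via (22.635,24.09): [(6.3034, 36.1269) (0, 36.9094) (0, 0) (55.3201, 0)]  |A|=1115.5999
4. ⊥bis P2·P3 via (23.595,31.175): [(6.3034, 36.1269) (0, 36.9094) (0, 0) (55.3201, 0)]  |A|=1115.5999
5. ⊥bis P2·P4 via (39.185,17.645): [(40.0479, 11.2561) (6.3034, 36.1269) (0, 36.9094) (0, 0) (41.5682, 0)]  |A|=1038.2039
6. ⊥bis P2·P5 via (33.55,26.01): [(40.0479, 11.2561) (6.3034, 36.1269) (0, 36.9094) (0, 0) (41.5682, 0)]  |A|=1038.2039
7. ⊥bis P2·P6 via (39.47,27.135): [(40.0479, 11.2561) (6.3034, 36.1269) (0, 36.9094) (0, 0) (41.5682, 0)]  |A|=1038.2039
8. ⊥bis P2·P7 via (29.03,26.94): [(40.0479, 11.2561) (6.3034, 36.1269) (0, 36.9094) (0, 0) (41.5682, 0)]  |A|=1038.2039
9. ⊥bis P2·P8 via (39.945,33.55): [(40.0479, 11.2561) (6.3034, 36.1269) (0, 36.9094) (0, 0) (41.5682, 0)]  |A|=1038.2039
10. canonical 5-gon: [(40.0479, 11.2561) (6.3034, 36.1269) (0, 36.9094) (0, 0) (41.5682, 0)]
11. shoelace: 1038.2039

Area of P2's cell: 1038.2039 (5 vertices)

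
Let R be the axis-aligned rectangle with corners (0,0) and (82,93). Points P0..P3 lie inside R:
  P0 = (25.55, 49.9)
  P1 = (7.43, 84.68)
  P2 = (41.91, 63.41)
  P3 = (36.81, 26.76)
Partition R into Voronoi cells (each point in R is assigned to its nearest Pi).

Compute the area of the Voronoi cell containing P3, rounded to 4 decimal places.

1. box [0,82]×[0,93]: [(0, 0) (82, 0) (82, 93) (0, 93)]
2. ⊥bis P3·P0 via (31.18,38.33): [(0, 23.1577) (0, 0) (82, 0) (82, 63.0592)]  |A|=3534.8924
3. ⊥bis P3·P1 via (22.12,55.72): [(0, 23.1577) (0, 0) (82, 0) (82, 63.0592)]  |A|=3534.8924
4. ⊥bis P3·P2 via (39.36,45.085): [(43.794, 44.468) (0, 23.1577) (0, 0) (82, 0) (82, 39.1515)]  |A|=3078.183
5. canonical 5-gon: [(43.794, 44.468) (0, 23.1577) (0, 0) (82, 0) (82, 39.1515)]
6. shoelace: 3078.183

Area of P3's cell: 3078.1830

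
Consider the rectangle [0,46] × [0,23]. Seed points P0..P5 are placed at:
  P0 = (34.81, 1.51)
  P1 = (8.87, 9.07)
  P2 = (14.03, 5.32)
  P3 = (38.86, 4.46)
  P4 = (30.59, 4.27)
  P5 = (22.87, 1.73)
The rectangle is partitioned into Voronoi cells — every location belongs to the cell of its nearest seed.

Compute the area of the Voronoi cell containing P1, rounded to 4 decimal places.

1. box [0,46]×[0,23]: [(0, 0) (46, 0) (46, 23) (0, 23)]
2. ⊥bis P1·P0 via (21.84,5.29): [(0, 0) (20.2983, 0) (27.0014, 23) (0, 23)]  |A|=543.9466
3. ⊥bis P1·P2 via (11.45,7.195): [(0, 0) (6.2211, 0) (22.9362, 23) (0, 23)]  |A|=335.3086
4. ⊥bis P1·P3 via (23.865,6.765): [(0, 0) (6.2211, 0) (22.9362, 23) (0, 23)]  |A|=335.3086
5. ⊥bis P1·P4 via (19.73,6.67): [(0, 0) (6.2211, 0) (22.9362, 23) (0, 23)]  |A|=335.3086
6. ⊥bis P1·P5 via (15.87,5.4): [(0, 0) (6.2211, 0) (22.9362, 23) (0, 23)]  |A|=335.3086
7. canonical 4-gon: [(0, 0) (6.2211, 0) (22.9362, 23) (0, 23)]
8. shoelace: 335.3086

Area of P1's cell: 335.3086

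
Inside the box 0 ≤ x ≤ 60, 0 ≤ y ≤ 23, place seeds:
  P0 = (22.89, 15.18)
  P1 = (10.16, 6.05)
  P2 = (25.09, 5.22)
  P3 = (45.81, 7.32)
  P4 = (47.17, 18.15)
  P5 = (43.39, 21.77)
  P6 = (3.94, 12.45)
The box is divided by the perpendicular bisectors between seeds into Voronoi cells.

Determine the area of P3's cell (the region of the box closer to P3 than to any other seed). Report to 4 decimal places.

1. box [0,60]×[0,23]: [(0, 0) (60, 0) (60, 23) (0, 23)]
2. ⊥bis P3·P0 via (34.35,11.25): [(30.492, 0) (60, 0) (60, 23) (38.3795, 23)]  |A|=587.9781
3. ⊥bis P3·P1 via (27.985,6.685): [(30.492, 0) (60, 0) (60, 23) (38.3795, 23)]  |A|=587.9781
4. ⊥bis P3·P2 via (35.45,6.27): [(34.8095, 12.5898) (36.0855, 0) (60, 0) (60, 23) (38.3795, 23)]  |A|=552.7678
5. ⊥bis P3·P4 via (46.49,12.735): [(35.3394, 14.1353) (34.8095, 12.5898) (36.0855, 0) (60, 0) (60, 11.0385)]  |A|=309.4482
6. ⊥bis P3·P5 via (44.6,14.545): [(39.2335, 13.6463) (34.9243, 12.9246) (34.8095, 12.5898) (36.0855, 0) (60, 0) (60, 11.0385)]  |A|=306.9895
7. ⊥bis P3·P6 via (24.875,9.885): [(39.2335, 13.6463) (34.9243, 12.9246) (34.8095, 12.5898) (36.0855, 0) (60, 0) (60, 11.0385)]  |A|=306.9895
8. canonical 6-gon: [(39.2335, 13.6463) (34.9243, 12.9246) (34.8095, 12.5898) (36.0855, 0) (60, 0) (60, 11.0385)]
9. shoelace: 306.9895

Area of P3's cell: 306.9895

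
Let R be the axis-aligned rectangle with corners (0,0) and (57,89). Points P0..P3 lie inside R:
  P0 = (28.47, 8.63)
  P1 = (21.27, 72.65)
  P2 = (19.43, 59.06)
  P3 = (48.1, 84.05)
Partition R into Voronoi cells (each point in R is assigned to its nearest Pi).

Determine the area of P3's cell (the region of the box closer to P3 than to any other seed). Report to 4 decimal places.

1. box [0,57]×[0,89]: [(0, 0) (57, 0) (57, 89) (0, 89)]
2. ⊥bis P3·P0 via (38.285,46.34): [(0, 56.3047) (57, 41.4689) (57, 89) (0, 89)]  |A|=2286.4525
3. ⊥bis P3·P1 via (34.685,78.35): [(49.5295, 43.4133) (57, 41.4689) (57, 89) (30.1598, 89)]  |A|=789.317
4. ⊥bis P3·P2 via (33.765,71.555): [(41.1932, 63.033) (57, 44.8984) (57, 89) (30.1598, 89)]  |A|=697.0326
5. canonical 4-gon: [(41.1932, 63.033) (57, 44.8984) (57, 89) (30.1598, 89)]
6. shoelace: 697.0326

Area of P3's cell: 697.0326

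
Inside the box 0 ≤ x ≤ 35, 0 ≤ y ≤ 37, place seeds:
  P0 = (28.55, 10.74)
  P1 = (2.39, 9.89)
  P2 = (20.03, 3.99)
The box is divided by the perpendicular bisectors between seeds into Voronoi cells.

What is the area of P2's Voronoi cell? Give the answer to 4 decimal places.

1. box [0,35]×[0,37]: [(0, 0) (35, 0) (35, 37) (0, 37)]
2. ⊥bis P2·P0 via (24.29,7.365): [(0, 0) (30.1249, 0) (0.8116, 37) (0, 37)]  |A|=572.3255
3. ⊥bis P2·P1 via (11.21,6.94): [(8.8888, 0) (30.1249, 0) (15.1928, 18.8478)]  |A|=200.1268
4. canonical 3-gon: [(8.8888, 0) (30.1249, 0) (15.1928, 18.8478)]
5. shoelace: 200.1268

Area of P2's cell: 200.1268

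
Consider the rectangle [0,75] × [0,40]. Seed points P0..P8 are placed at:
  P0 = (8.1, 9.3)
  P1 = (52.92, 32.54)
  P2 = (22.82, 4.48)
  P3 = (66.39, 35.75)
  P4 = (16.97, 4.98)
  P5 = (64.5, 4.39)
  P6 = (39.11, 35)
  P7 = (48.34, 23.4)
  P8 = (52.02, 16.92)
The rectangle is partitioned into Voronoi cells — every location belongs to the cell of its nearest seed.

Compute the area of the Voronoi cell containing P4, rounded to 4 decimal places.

Area of P4's cell: 135.2897

1. box [0,75]×[0,40]: [(0, 0) (75, 0) (75, 40) (0, 40)]
2. ⊥bis P4·P0 via (12.535,7.14): [(9.0576, 0) (75, 0) (75, 40) (28.539, 40)]  |A|=2248.0692
3. ⊥bis P4·P1 via (34.945,18.76): [(24.7018, 32.1215) (9.0576, 0) (49.3268, 0)]  |A|=646.753
4. ⊥bis P4·P2 via (19.895,4.73): [(21.7113, 25.9812) (9.0576, 0) (19.4907, 0)]  |A|=135.5332
5. ⊥bis P4·P3 via (41.68,20.365): [(21.7113, 25.9812) (9.0576, 0) (19.4907, 0)]  |A|=135.5332
6. ⊥bis P4·P5 via (40.735,4.685): [(21.7113, 25.9812) (9.0576, 0) (19.4907, 0)]  |A|=135.5332
7. ⊥bis P4·P6 via (28.04,19.99): [(21.6049, 24.7359) (21.237, 25.0073) (9.0576, 0) (19.4907, 0)]  |A|=135.2897
8. ⊥bis P4·P7 via (32.655,14.19): [(21.6049, 24.7359) (21.237, 25.0073) (9.0576, 0) (19.4907, 0)]  |A|=135.2897
9. ⊥bis P4·P8 via (34.495,10.95): [(21.6049, 24.7359) (21.237, 25.0073) (9.0576, 0) (19.4907, 0)]  |A|=135.2897
10. canonical 4-gon: [(21.6049, 24.7359) (21.237, 25.0073) (9.0576, 0) (19.4907, 0)]
11. shoelace: 135.2897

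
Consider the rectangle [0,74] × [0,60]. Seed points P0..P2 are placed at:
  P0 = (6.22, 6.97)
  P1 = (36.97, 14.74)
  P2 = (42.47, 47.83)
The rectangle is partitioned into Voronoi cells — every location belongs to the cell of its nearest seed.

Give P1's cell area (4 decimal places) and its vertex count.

Area of P1's cell: 1626.7208 (4 vertices)

1. box [0,74]×[0,60]: [(0, 0) (74, 0) (74, 60) (0, 60)]
2. ⊥bis P1·P0 via (21.595,10.855): [(24.3379, 0) (74, 0) (74, 60) (9.1769, 60)]  |A|=3434.5569
3. ⊥bis P1·P2 via (39.72,31.285): [(15.4118, 35.3254) (24.3379, 0) (74, 0) (74, 25.5872)]  |A|=1626.7208
4. canonical 4-gon: [(15.4118, 35.3254) (24.3379, 0) (74, 0) (74, 25.5872)]
5. shoelace: 1626.7208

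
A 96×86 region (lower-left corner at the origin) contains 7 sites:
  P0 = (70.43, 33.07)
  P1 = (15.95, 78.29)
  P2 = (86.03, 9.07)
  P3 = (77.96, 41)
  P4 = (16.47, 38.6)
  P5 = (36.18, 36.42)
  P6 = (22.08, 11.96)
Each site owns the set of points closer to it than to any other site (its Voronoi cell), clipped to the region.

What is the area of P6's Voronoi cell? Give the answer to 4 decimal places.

1. box [0,96]×[0,86]: [(0, 0) (96, 0) (96, 86) (0, 86)]
2. ⊥bis P6·P0 via (46.255,22.515): [(0, 0) (56.0852, 0) (18.5369, 86) (0, 86)]  |A|=3208.7532
3. ⊥bis P6·P1 via (19.015,45.125): [(0, 43.3677) (0, 0) (56.0852, 0) (35.7097, 46.6679)]  |A|=2083.0119
4. ⊥bis P6·P2 via (54.055,10.515): [(0, 43.3677) (0, 0) (53.5798, 0) (53.8148, 5.2001) (35.7097, 46.6679)]  |A|=2076.4977
5. ⊥bis P6·P3 via (50.02,26.48): [(0, 43.3677) (0, 0) (53.5798, 0) (53.8148, 5.2001) (35.7097, 46.6679)]  |A|=2076.4977
6. ⊥bis P6·P4 via (19.275,25.28): [(0, 21.221) (0, 0) (53.5798, 0) (53.8148, 5.2001) (42.8777, 30.2504)]  |A|=1296.7383
7. ⊥bis P6·P5 via (29.13,24.19): [(25.1082, 26.5084) (0, 21.221) (0, 0) (53.5798, 0) (53.8148, 5.2001) (51.0374, 11.5614)]  |A|=1115.425
8. canonical 6-gon: [(25.1082, 26.5084) (0, 21.221) (0, 0) (53.5798, 0) (53.8148, 5.2001) (51.0374, 11.5614)]
9. shoelace: 1115.425

Area of P6's cell: 1115.4250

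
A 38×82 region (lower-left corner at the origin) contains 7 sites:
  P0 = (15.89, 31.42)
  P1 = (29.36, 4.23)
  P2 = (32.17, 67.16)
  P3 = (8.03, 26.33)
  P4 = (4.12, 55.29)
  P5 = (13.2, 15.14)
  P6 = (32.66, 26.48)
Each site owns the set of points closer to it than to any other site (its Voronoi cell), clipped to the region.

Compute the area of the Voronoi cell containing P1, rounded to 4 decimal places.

1. box [0,38]×[0,82]: [(0, 0) (38, 0) (38, 82) (0, 82)]
2. ⊥bis P1·P0 via (22.625,17.825): [(0, 6.6165) (0, 0) (38, 0) (38, 25.4418)]  |A|=609.1083
3. ⊥bis P1·P2 via (30.765,35.695): [(0, 6.6165) (0, 0) (38, 0) (38, 25.4418)]  |A|=609.1083
4. ⊥bis P1·P3 via (18.695,15.28): [(19.9681, 16.5088) (2.8634, 0) (38, 0) (38, 25.4418)]  |A|=519.4129
5. ⊥bis P1·P4 via (16.74,29.76): [(19.9681, 16.5088) (2.8634, 0) (38, 0) (38, 25.4418)]  |A|=519.4129
6. ⊥bis P1·P5 via (21.28,9.685): [(28.8613, 20.9145) (14.7414, 0) (38, 0) (38, 25.4418)]  |A|=359.4732
7. ⊥bis P1·P6 via (31.01,15.355): [(25.6451, 16.1507) (14.7414, 0) (38, 0) (38, 14.3183)]  |A|=276.2712
8. canonical 4-gon: [(25.6451, 16.1507) (14.7414, 0) (38, 0) (38, 14.3183)]
9. shoelace: 276.2712

Area of P1's cell: 276.2712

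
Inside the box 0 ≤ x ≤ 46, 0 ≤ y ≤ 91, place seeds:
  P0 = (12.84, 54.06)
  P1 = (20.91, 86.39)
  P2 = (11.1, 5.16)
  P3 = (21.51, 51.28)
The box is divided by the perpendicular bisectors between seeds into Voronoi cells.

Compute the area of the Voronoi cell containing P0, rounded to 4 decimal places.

1. box [0,46]×[0,91]: [(0, 0) (46, 0) (46, 91) (0, 91)]
2. ⊥bis P0·P1 via (16.875,70.225): [(0, 74.4372) (0, 0) (46, 0) (46, 62.955)]  |A|=3160.0214
3. ⊥bis P0·P2 via (11.97,29.61): [(0, 74.4372) (0, 30.0359) (46, 28.3991) (46, 62.955)]  |A|=1816.0154
4. ⊥bis P0·P3 via (17.175,52.67): [(22.3646, 68.8547) (0, 74.4372) (0, 30.0359) (9.8056, 29.687)]  |A|=690.7304
5. canonical 4-gon: [(22.3646, 68.8547) (0, 74.4372) (0, 30.0359) (9.8056, 29.687)]
6. shoelace: 690.7304

Area of P0's cell: 690.7304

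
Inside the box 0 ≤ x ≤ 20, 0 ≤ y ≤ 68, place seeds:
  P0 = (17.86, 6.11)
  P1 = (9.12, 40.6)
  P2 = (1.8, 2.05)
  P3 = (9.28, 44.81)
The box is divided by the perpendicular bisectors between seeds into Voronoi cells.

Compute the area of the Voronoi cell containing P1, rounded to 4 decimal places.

Area of P1's cell: 397.4456

1. box [0,20]×[0,68]: [(0, 0) (20, 0) (20, 68) (0, 68)]
2. ⊥bis P1·P0 via (13.49,23.355): [(0, 19.9365) (20, 25.0047) (20, 68) (0, 68)]  |A|=910.5878
3. ⊥bis P1·P2 via (5.46,21.325): [(0, 22.3618) (5.471, 21.3229) (20, 25.0047) (20, 68) (0, 68)]  |A|=903.9537
4. ⊥bis P1·P3 via (9.2,42.705): [(0, 43.0546) (0, 22.3618) (5.471, 21.3229) (20, 25.0047) (20, 42.2945)]  |A|=397.4456
5. canonical 5-gon: [(0, 43.0546) (0, 22.3618) (5.471, 21.3229) (20, 25.0047) (20, 42.2945)]
6. shoelace: 397.4456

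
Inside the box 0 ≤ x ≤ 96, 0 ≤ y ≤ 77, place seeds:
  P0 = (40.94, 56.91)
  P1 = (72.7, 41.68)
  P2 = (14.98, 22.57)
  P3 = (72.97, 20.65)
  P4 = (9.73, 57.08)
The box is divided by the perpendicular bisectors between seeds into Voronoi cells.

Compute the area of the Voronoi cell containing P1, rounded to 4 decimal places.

Area of P1's cell: 1691.0875

1. box [0,96]×[0,77]: [(0, 0) (96, 0) (96, 77) (0, 77)]
2. ⊥bis P1·P0 via (56.82,49.295): [(33.1814, 0) (96, 0) (96, 77) (70.1055, 77)]  |A|=3415.4559
3. ⊥bis P1·P2 via (43.84,32.125): [(45.7786, 26.2697) (54.476, 0) (96, 0) (96, 77) (70.1055, 77)]  |A|=3135.7545
4. ⊥bis P1·P3 via (72.835,31.165): [(47.973, 30.8458) (96, 31.4624) (96, 77) (70.1055, 77)]  |A|=1691.0875
5. ⊥bis P1·P4 via (41.215,49.38): [(47.973, 30.8458) (96, 31.4624) (96, 77) (70.1055, 77)]  |A|=1691.0875
6. canonical 4-gon: [(47.973, 30.8458) (96, 31.4624) (96, 77) (70.1055, 77)]
7. shoelace: 1691.0875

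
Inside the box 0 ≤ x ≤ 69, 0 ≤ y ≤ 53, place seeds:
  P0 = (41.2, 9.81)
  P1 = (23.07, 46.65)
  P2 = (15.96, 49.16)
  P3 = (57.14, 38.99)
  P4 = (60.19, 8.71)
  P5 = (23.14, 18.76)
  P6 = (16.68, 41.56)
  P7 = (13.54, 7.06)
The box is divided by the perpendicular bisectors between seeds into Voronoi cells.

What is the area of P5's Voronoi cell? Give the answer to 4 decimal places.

Area of P5's cell: 514.7542

1. box [0,69]×[0,53]: [(0, 0) (69, 0) (69, 53) (0, 53)]
2. ⊥bis P5·P0 via (32.17,14.285): [(0, 0) (25.0908, 0) (51.356, 53) (0, 53)]  |A|=2025.8397
3. ⊥bis P5·P1 via (23.105,32.705): [(0, 32.647) (0, 0) (25.0908, 0) (41.3211, 32.7507)]  |A|=1085.3751
4. ⊥bis P5·P2 via (19.55,33.96): [(14.1411, 32.6825) (0, 29.3426) (0, 0) (25.0908, 0) (41.3211, 32.7507)]  |A|=1062.0111
5. ⊥bis P5·P3 via (40.14,28.875): [(37.8391, 32.742) (14.1411, 32.6825) (0, 29.3426) (0, 0) (25.0908, 0) (39.7365, 29.5532)]  |A|=1056.4513
6. ⊥bis P5·P4 via (41.665,13.735): [(37.8391, 32.742) (14.1411, 32.6825) (0, 29.3426) (0, 0) (25.0908, 0) (39.7365, 29.5532)]  |A|=1056.4513
7. ⊥bis P5·P6 via (19.91,30.16): [(37.8391, 32.742) (28.9441, 32.7197) (0, 24.5188) (0, 0) (25.0908, 0) (39.7365, 29.5532)]  |A|=962.184
8. ⊥bis P5·P7 via (18.34,12.91): [(37.8391, 32.742) (28.9441, 32.7197) (3.1158, 25.4016) (27.6876, 5.2401) (39.7365, 29.5532)]  |A|=514.7542
9. canonical 5-gon: [(37.8391, 32.742) (28.9441, 32.7197) (3.1158, 25.4016) (27.6876, 5.2401) (39.7365, 29.5532)]
10. shoelace: 514.7542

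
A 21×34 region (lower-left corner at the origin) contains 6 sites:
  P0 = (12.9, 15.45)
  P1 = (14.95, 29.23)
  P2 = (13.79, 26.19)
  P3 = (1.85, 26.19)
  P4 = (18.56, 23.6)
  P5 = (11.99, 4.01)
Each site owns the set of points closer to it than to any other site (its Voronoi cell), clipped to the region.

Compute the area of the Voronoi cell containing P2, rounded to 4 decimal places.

1. box [0,21]×[0,34]: [(0, 0) (21, 0) (21, 34) (0, 34)]
2. ⊥bis P2·P0 via (13.345,20.82): [(0, 21.9259) (21, 20.1856) (21, 34) (0, 34)]  |A|=271.8291
3. ⊥bis P2·P1 via (14.37,27.71): [(0, 33.1933) (0, 21.9259) (21, 20.1856) (21, 25.1801)]  |A|=170.75
4. ⊥bis P2·P3 via (7.82,26.19): [(7.82, 30.2093) (7.82, 21.2778) (21, 20.1856) (21, 25.1801)]  |A|=91.7722
5. ⊥bis P2·P4 via (16.175,24.895): [(17.1314, 26.6563) (7.82, 30.2093) (7.82, 21.2778) (13.9358, 20.771)]  |A|=60.3885
6. ⊥bis P2·P5 via (12.89,15.1): [(17.1314, 26.6563) (7.82, 30.2093) (7.82, 21.2778) (13.9358, 20.771)]  |A|=60.3885
7. canonical 4-gon: [(17.1314, 26.6563) (7.82, 30.2093) (7.82, 21.2778) (13.9358, 20.771)]
8. shoelace: 60.3885

Area of P2's cell: 60.3885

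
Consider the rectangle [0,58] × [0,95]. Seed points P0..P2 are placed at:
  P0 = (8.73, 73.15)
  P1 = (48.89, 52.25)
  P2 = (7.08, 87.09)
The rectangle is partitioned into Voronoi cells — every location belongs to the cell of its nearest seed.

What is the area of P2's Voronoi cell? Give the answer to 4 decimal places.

Area of P2's cell: 587.5266

1. box [0,58]×[0,95]: [(0, 0) (58, 0) (58, 95) (0, 95)]
2. ⊥bis P2·P0 via (7.905,80.12): [(0, 79.1843) (58, 86.0495) (58, 95) (0, 95)]  |A|=718.2199
3. ⊥bis P2·P1 via (27.985,69.67): [(0, 79.1843) (39.843, 83.9003) (49.0923, 95) (0, 95)]  |A|=587.5266
4. canonical 4-gon: [(0, 79.1843) (39.843, 83.9003) (49.0923, 95) (0, 95)]
5. shoelace: 587.5266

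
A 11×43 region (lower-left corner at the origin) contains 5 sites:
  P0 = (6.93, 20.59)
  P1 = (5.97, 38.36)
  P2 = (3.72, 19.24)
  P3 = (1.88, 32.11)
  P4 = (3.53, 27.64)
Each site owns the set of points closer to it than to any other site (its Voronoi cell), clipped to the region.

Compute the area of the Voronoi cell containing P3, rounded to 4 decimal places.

Area of P3's cell: 38.9298

1. box [0,11]×[0,43]: [(0, 0) (11, 0) (11, 43) (0, 43)]
2. ⊥bis P3·P0 via (4.405,26.35): [(0, 24.419) (11, 29.241) (11, 43) (0, 43)]  |A|=177.8699
3. ⊥bis P3·P1 via (3.925,35.235): [(0, 37.8035) (0, 24.419) (11, 29.241) (11, 30.6051)]  |A|=81.1174
4. ⊥bis P3·P2 via (2.8,25.675): [(0, 37.8035) (0, 25.2747) (2.8968, 25.6888) (11, 29.241) (11, 30.6051)]  |A|=79.878
5. ⊥bis P3·P4 via (2.705,29.875): [(8.7218, 32.096) (0, 37.8035) (0, 28.8765)]  |A|=38.9298
6. canonical 3-gon: [(8.7218, 32.096) (0, 37.8035) (0, 28.8765)]
7. shoelace: 38.9298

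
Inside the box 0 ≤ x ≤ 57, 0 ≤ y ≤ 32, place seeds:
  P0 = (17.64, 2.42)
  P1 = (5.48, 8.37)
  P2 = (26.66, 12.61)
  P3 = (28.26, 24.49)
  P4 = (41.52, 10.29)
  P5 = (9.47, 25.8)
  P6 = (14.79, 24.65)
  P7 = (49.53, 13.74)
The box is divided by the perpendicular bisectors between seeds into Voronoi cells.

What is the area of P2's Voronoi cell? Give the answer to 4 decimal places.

1. box [0,57]×[0,32]: [(0, 0) (57, 0) (57, 32) (0, 32)]
2. ⊥bis P2·P0 via (22.15,7.515): [(0, 27.1218) (30.6398, 0) (57, 0) (57, 32) (0, 32)]  |A|=1408.4974
3. ⊥bis P2·P1 via (16.07,10.49): [(15.4844, 13.4153) (30.6398, 0) (57, 0) (57, 32) (11.7639, 32)]  |A|=1261.4144
4. ⊥bis P2·P3 via (27.46,18.55): [(14.0962, 20.3498) (15.4844, 13.4153) (30.6398, 0) (57, 0) (57, 14.5715)]  |A|=624.0371
5. ⊥bis P2·P4 via (34.09,11.45): [(35.0391, 17.5292) (14.0962, 20.3498) (15.4844, 13.4153) (30.6398, 0) (32.3024, 0)]  |A|=247.5698
6. ⊥bis P2·P5 via (18.065,19.205): [(35.0391, 17.5292) (18.4894, 19.7582) (15.0991, 15.3397) (15.4844, 13.4153) (30.6398, 0) (32.3024, 0)]  |A|=236.8611
7. ⊥bis P2·P6 via (20.725,18.63): [(35.0391, 17.5292) (21.4631, 19.3577) (15.4763, 13.4555) (15.4844, 13.4153) (30.6398, 0) (32.3024, 0)]  |A|=222.8593
8. ⊥bis P2·P7 via (38.095,13.175): [(35.0391, 17.5292) (21.4631, 19.3577) (15.4763, 13.4555) (15.4844, 13.4153) (30.6398, 0) (32.3024, 0)]  |A|=222.8593
9. canonical 6-gon: [(35.0391, 17.5292) (21.4631, 19.3577) (15.4763, 13.4555) (15.4844, 13.4153) (30.6398, 0) (32.3024, 0)]
10. shoelace: 222.8593

Area of P2's cell: 222.8593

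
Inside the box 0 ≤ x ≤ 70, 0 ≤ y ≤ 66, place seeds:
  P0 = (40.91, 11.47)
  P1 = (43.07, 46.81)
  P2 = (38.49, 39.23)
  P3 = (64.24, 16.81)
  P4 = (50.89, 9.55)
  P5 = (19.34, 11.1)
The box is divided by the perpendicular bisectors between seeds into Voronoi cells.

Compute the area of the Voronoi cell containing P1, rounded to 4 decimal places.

Area of P1's cell: 1243.0198

1. box [0,70]×[0,66]: [(0, 0) (70, 0) (70, 66) (0, 66)]
2. ⊥bis P1·P0 via (41.99,29.14): [(0, 31.7065) (70, 27.428) (70, 66) (0, 66)]  |A|=2550.2937
3. ⊥bis P1·P2 via (40.78,43.02): [(66.2008, 27.6602) (70, 27.428) (70, 66) (2.7476, 66)]  |A|=1362.493
4. ⊥bis P1·P3 via (53.655,31.81): [(56.274, 33.6582) (70, 43.3441) (70, 66) (2.7476, 66)]  |A|=1243.0198
5. ⊥bis P1·P4 via (46.98,28.18): [(56.274, 33.6582) (70, 43.3441) (70, 66) (2.7476, 66)]  |A|=1243.0198
6. ⊥bis P1·P5 via (31.205,28.955): [(56.274, 33.6582) (70, 43.3441) (70, 66) (2.7476, 66)]  |A|=1243.0198
7. canonical 4-gon: [(56.274, 33.6582) (70, 43.3441) (70, 66) (2.7476, 66)]
8. shoelace: 1243.0198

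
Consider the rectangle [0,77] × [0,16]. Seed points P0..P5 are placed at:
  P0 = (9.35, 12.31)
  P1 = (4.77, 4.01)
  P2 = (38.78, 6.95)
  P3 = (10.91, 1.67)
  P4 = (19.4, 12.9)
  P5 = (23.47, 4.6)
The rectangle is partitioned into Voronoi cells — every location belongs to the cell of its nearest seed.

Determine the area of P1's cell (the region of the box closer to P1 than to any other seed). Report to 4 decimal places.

Area of P1's cell: 79.7858

1. box [0,77]×[0,16]: [(0, 0) (77, 0) (77, 16) (0, 16)]
2. ⊥bis P1·P0 via (7.06,8.16): [(0, 12.0558) (0, 0) (21.8478, 0)]  |A|=131.6957
3. ⊥bis P1·P2 via (21.775,5.48): [(0, 12.0558) (0, 0) (21.8478, 0)]  |A|=131.6957
4. ⊥bis P1·P3 via (7.84,2.84): [(9.3797, 6.88) (0, 12.0558) (0, 0) (6.7577, 0)]  |A|=79.7858
5. ⊥bis P1·P4 via (12.085,8.455): [(9.3797, 6.88) (0, 12.0558) (0, 0) (6.7577, 0)]  |A|=79.7858
6. ⊥bis P1·P5 via (14.12,4.305): [(9.3797, 6.88) (0, 12.0558) (0, 0) (6.7577, 0)]  |A|=79.7858
7. canonical 4-gon: [(9.3797, 6.88) (0, 12.0558) (0, 0) (6.7577, 0)]
8. shoelace: 79.7858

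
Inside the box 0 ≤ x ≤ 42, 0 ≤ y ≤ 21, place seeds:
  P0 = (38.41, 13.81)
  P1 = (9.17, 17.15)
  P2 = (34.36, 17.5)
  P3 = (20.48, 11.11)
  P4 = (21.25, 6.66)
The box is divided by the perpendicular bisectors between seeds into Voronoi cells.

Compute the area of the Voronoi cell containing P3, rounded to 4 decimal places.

Area of P3's cell: 144.6636

1. box [0,42]×[0,21]: [(0, 0) (42, 0) (42, 21) (0, 21)]
2. ⊥bis P3·P0 via (29.445,12.46): [(0, 0) (31.3213, 0) (28.159, 21) (0, 21)]  |A|=624.5431
3. ⊥bis P3·P1 via (14.825,14.13): [(7.279, 0) (31.3213, 0) (28.159, 21) (18.4939, 21)]  |A|=353.928
4. ⊥bis P3·P2 via (27.42,14.305): [(7.279, 0) (31.3213, 0) (30.0165, 8.6651) (24.3378, 21) (18.4939, 21)]  |A|=330.361
5. ⊥bis P3·P4 via (20.865,8.885): [(11.1238, 7.1994) (29.2475, 10.3355) (24.3378, 21) (18.4939, 21)]  |A|=144.6636
6. canonical 4-gon: [(11.1238, 7.1994) (29.2475, 10.3355) (24.3378, 21) (18.4939, 21)]
7. shoelace: 144.6636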